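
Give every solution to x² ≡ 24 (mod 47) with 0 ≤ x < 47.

Since 47 ≡ 3 (mod 4), a square root of 24 is 24^((47+1)/4) = 24^12 mod 47.
Repeated squaring: 24^2≡12, 24^4≡3, 24^8≡9 (mod 47).
24^12 = 24^(8+4) ≡ 27 (mod 47).
Check: 27² = 729 ≡ 24 (mod 47). The two roots are 20 and 27.

20, 27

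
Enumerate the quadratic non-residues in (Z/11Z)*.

Square k = 1,…,5 (k and 11−k give the same square):
1²=1, 2²=4, 3²=9, 4²≡5, 5²≡3 (mod 11).
The residues are {1, 3, 4, 5, 9}; the non-residues are the remaining 5 nonzero classes.

2,6,7,8,10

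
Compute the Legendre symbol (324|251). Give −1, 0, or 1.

1

Euler's criterion: (324/251) ≡ 73^125 (mod 251).
73^2 ≡ 58 (mod 251)
73^4 ≡ 101 (mod 251)
73^8 ≡ 161 (mod 251)
73^16 ≡ 68 (mod 251)
73^32 ≡ 106 (mod 251)
73^64 ≡ 192 (mod 251)
73^125 = 73^(64+32+16+8+4+1) ≡ 1 (mod 251).
Result is 1, so (324/251) = 1.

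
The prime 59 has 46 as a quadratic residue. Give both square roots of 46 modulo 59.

Since 59 ≡ 3 (mod 4), a square root of 46 is 46^((59+1)/4) = 46^15 mod 59.
Repeated squaring: 46^2≡51, 46^4≡5, 46^8≡25 (mod 59).
46^15 = 46^(8+4+2+1) ≡ 20 (mod 59).
Check: 20² = 400 ≡ 46 (mod 59). The two roots are 20 and 39.

20, 39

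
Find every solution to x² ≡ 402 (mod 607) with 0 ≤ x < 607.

224, 383

Since 607 ≡ 3 (mod 4), a square root of 402 is 402^((607+1)/4) = 402^152 mod 607.
Repeated squaring: 402^2≡142, 402^4≡133, 402^8≡86, 402^16≡112, 402^32≡404, 402^64≡540, 402^128≡240 (mod 607).
402^152 = 402^(128+16+8) ≡ 224 (mod 607).
Check: 224² = 50176 ≡ 402 (mod 607). The two roots are 224 and 383.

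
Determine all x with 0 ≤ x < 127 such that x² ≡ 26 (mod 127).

Since 127 ≡ 3 (mod 4), a square root of 26 is 26^((127+1)/4) = 26^32 mod 127.
Repeated squaring: 26^2≡41, 26^4≡30, 26^8≡11, 26^16≡121, 26^32≡36 (mod 127).
26^32 = 26^(32) ≡ 36 (mod 127).
Check: 36² = 1296 ≡ 26 (mod 127). The two roots are 36 and 91.

36, 91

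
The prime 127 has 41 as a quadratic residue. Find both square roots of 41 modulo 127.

26, 101

Since 127 ≡ 3 (mod 4), a square root of 41 is 41^((127+1)/4) = 41^32 mod 127.
Repeated squaring: 41^2≡30, 41^4≡11, 41^8≡121, 41^16≡36, 41^32≡26 (mod 127).
41^32 = 41^(32) ≡ 26 (mod 127).
Check: 26² = 676 ≡ 41 (mod 127). The two roots are 26 and 101.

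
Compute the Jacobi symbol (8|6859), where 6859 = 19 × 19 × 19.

-1

Pull out 2^3: since 6859 ≡ 3 (mod 8), (2/6859) = -1, so (2/6859)^3 = -1.
Reached (1/6859) = 1. Collecting the sign flips along the way, the symbol is -1.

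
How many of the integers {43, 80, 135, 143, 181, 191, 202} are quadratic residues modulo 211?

(43/211) = +1 → QR.
(80/211) = +1 → QR.
(135/211) = -1 → non-residue.
(143/211) = +1 → QR.
(181/211) = -1 → non-residue.
(191/211) = -1 → non-residue.
(202/211) = -1 → non-residue.
Total quadratic residues among the 7: 3.

3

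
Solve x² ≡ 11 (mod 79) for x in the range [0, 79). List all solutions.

Since 79 ≡ 3 (mod 4), a square root of 11 is 11^((79+1)/4) = 11^20 mod 79.
Repeated squaring: 11^2≡42, 11^4≡26, 11^8≡44, 11^16≡40 (mod 79).
11^20 = 11^(16+4) ≡ 13 (mod 79).
Check: 13² = 169 ≡ 11 (mod 79). The two roots are 13 and 66.

13, 66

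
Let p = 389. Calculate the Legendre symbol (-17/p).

1

Euler's criterion: (-17/389) ≡ 372^194 (mod 389).
372^2 ≡ 289 (mod 389)
372^4 ≡ 275 (mod 389)
372^8 ≡ 159 (mod 389)
372^16 ≡ 385 (mod 389)
372^32 ≡ 16 (mod 389)
372^64 ≡ 256 (mod 389)
372^128 ≡ 184 (mod 389)
372^194 = 372^(128+64+2) ≡ 1 (mod 389).
Result is 1, so (-17/389) = 1.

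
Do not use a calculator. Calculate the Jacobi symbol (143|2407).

Reciprocity: 143 ≡ 3 and 2407 ≡ 3 (mod 4), so (143/2407) = −(2407/143).
Reduce top mod 143: now compute (119/143).
Reciprocity: 119 ≡ 3 and 143 ≡ 3 (mod 4), so (119/143) = −(143/119).
Reduce top mod 119: now compute (24/119).
Pull out 2^3: since 119 ≡ 7 (mod 8), (2/119) = +1, so (2/119)^3 = +1.
Reciprocity: 3 ≡ 3 and 119 ≡ 3 (mod 4), so (3/119) = −(119/3).
Reduce top mod 3: now compute (2/3).
Pull out 2: since 3 ≡ 3 (mod 8), (2/3) = -1.
Reached (1/3) = 1. Collecting the sign flips along the way, the symbol is +1.

1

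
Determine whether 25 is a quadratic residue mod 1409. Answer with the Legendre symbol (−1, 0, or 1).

1

Reciprocity: 25 ≡ 1 and 1409 ≡ 1 (mod 4), so (25/1409) = +(1409/25).
Reduce top mod 25: now compute (9/25).
Reciprocity: 9 ≡ 1 and 25 ≡ 1 (mod 4), so (9/25) = +(25/9).
Reduce top mod 9: now compute (7/9).
Reciprocity: 7 ≡ 3 and 9 ≡ 1 (mod 4), so (7/9) = +(9/7).
Reduce top mod 7: now compute (2/7).
Pull out 2: since 7 ≡ 7 (mod 8), (2/7) = +1.
Reached (1/7) = 1. Collecting the sign flips along the way, the symbol is +1.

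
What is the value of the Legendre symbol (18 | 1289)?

Pull out 2: since 1289 ≡ 1 (mod 8), (2/1289) = +1.
Reciprocity: 9 ≡ 1 and 1289 ≡ 1 (mod 4), so (9/1289) = +(1289/9).
Reduce top mod 9: now compute (2/9).
Pull out 2: since 9 ≡ 1 (mod 8), (2/9) = +1.
Reached (1/9) = 1. Collecting the sign flips along the way, the symbol is +1.

1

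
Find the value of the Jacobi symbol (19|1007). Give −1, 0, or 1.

Reciprocity: 19 ≡ 3 and 1007 ≡ 3 (mod 4), so (19/1007) = −(1007/19).
Reduce top mod 19: now compute (0/19).
Top reduces to 0: gcd > 1, so the symbol is 0.

0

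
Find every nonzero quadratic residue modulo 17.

1 2 4 8 9 13 15 16

Square k = 1,…,8 (k and 17−k give the same square):
1²=1, 2²=4, 3²=9, 4²=16, 5²≡8, 6²≡2, 7²≡15, 8²≡13 (mod 17).
So the quadratic residues mod 17 are {1, 2, 4, 8, 9, 13, 15, 16}.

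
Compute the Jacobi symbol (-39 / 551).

First reduce: -39 ≡ 512 (mod 551).
Pull out 2^9: since 551 ≡ 7 (mod 8), (2/551) = +1, so (2/551)^9 = +1.
Reached (1/551) = 1. Collecting the sign flips along the way, the symbol is +1.

1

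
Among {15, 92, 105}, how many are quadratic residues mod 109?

(15/109) = +1 → QR.
(92/109) = -1 → non-residue.
(105/109) = +1 → QR.
Total quadratic residues among the 3: 2.

2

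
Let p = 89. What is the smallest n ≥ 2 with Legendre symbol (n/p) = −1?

3

(2/89) = +1, so 2 is a residue.
(3/89) = −1, so 3 is the smallest positive non-residue mod 89.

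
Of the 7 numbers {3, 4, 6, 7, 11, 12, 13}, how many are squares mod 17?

2

(3/17) = -1 → non-residue.
(4/17) = +1 → QR.
(6/17) = -1 → non-residue.
(7/17) = -1 → non-residue.
(11/17) = -1 → non-residue.
(12/17) = -1 → non-residue.
(13/17) = +1 → QR.
Total quadratic residues among the 7: 2.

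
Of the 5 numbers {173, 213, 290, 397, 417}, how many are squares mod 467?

(173/467) = +1 → QR.
(213/467) = +1 → QR.
(290/467) = -1 → non-residue.
(397/467) = -1 → non-residue.
(417/467) = +1 → QR.
Total quadratic residues among the 5: 3.

3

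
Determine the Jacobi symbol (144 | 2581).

1

Pull out 2^4: since 2581 ≡ 5 (mod 8), (2/2581) = -1, so (2/2581)^4 = +1.
Reciprocity: 9 ≡ 1 and 2581 ≡ 1 (mod 4), so (9/2581) = +(2581/9).
Reduce top mod 9: now compute (7/9).
Reciprocity: 7 ≡ 3 and 9 ≡ 1 (mod 4), so (7/9) = +(9/7).
Reduce top mod 7: now compute (2/7).
Pull out 2: since 7 ≡ 7 (mod 8), (2/7) = +1.
Reached (1/7) = 1. Collecting the sign flips along the way, the symbol is +1.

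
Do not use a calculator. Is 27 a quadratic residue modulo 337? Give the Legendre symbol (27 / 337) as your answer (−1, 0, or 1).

Reciprocity: 27 ≡ 3 and 337 ≡ 1 (mod 4), so (27/337) = +(337/27).
Reduce top mod 27: now compute (13/27).
Reciprocity: 13 ≡ 1 and 27 ≡ 3 (mod 4), so (13/27) = +(27/13).
Reduce top mod 13: now compute (1/13).
Reached (1/13) = 1. Collecting the sign flips along the way, the symbol is +1.

1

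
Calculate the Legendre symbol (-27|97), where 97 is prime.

First reduce: -27 ≡ 70 (mod 97).
Pull out 2: since 97 ≡ 1 (mod 8), (2/97) = +1.
Reciprocity: 35 ≡ 3 and 97 ≡ 1 (mod 4), so (35/97) = +(97/35).
Reduce top mod 35: now compute (27/35).
Reciprocity: 27 ≡ 3 and 35 ≡ 3 (mod 4), so (27/35) = −(35/27).
Reduce top mod 27: now compute (8/27).
Pull out 2^3: since 27 ≡ 3 (mod 8), (2/27) = -1, so (2/27)^3 = -1.
Reached (1/27) = 1. Collecting the sign flips along the way, the symbol is +1.

1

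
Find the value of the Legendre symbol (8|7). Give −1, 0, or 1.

First reduce: 8 ≡ 1 (mod 7).
Reached (1/7) = 1. Collecting the sign flips along the way, the symbol is +1.

1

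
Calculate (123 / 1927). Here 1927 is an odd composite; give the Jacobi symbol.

0

Reciprocity: 123 ≡ 3 and 1927 ≡ 3 (mod 4), so (123/1927) = −(1927/123).
Reduce top mod 123: now compute (82/123).
Pull out 2: since 123 ≡ 3 (mod 8), (2/123) = -1.
Reciprocity: 41 ≡ 1 and 123 ≡ 3 (mod 4), so (41/123) = +(123/41).
Reduce top mod 41: now compute (0/41).
Top reduces to 0: gcd > 1, so the symbol is 0.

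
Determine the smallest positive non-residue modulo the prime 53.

2

(2/53) = −1, so 2 is the smallest positive non-residue mod 53.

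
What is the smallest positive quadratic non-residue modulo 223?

3

(2/223) = +1, so 2 is a residue.
(3/223) = −1, so 3 is the smallest positive non-residue mod 223.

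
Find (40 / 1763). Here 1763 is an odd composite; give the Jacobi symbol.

Pull out 2^3: since 1763 ≡ 3 (mod 8), (2/1763) = -1, so (2/1763)^3 = -1.
Reciprocity: 5 ≡ 1 and 1763 ≡ 3 (mod 4), so (5/1763) = +(1763/5).
Reduce top mod 5: now compute (3/5).
Reciprocity: 3 ≡ 3 and 5 ≡ 1 (mod 4), so (3/5) = +(5/3).
Reduce top mod 3: now compute (2/3).
Pull out 2: since 3 ≡ 3 (mod 8), (2/3) = -1.
Reached (1/3) = 1. Collecting the sign flips along the way, the symbol is +1.

1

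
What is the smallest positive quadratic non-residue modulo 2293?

2

(2/2293) = −1, so 2 is the smallest positive non-residue mod 2293.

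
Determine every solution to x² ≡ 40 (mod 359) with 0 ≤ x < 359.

120, 239

Since 359 ≡ 3 (mod 4), a square root of 40 is 40^((359+1)/4) = 40^90 mod 359.
Repeated squaring: 40^2≡164, 40^4≡330, 40^8≡123, 40^16≡51, 40^32≡88, 40^64≡205 (mod 359).
40^90 = 40^(64+16+8+2) ≡ 120 (mod 359).
Check: 120² = 14400 ≡ 40 (mod 359). The two roots are 120 and 239.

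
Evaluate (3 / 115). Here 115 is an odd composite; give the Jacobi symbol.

Reciprocity: 3 ≡ 3 and 115 ≡ 3 (mod 4), so (3/115) = −(115/3).
Reduce top mod 3: now compute (1/3).
Reached (1/3) = 1. Collecting the sign flips along the way, the symbol is -1.

-1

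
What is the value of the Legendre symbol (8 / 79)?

Pull out 2^3: since 79 ≡ 7 (mod 8), (2/79) = +1, so (2/79)^3 = +1.
Reached (1/79) = 1. Collecting the sign flips along the way, the symbol is +1.

1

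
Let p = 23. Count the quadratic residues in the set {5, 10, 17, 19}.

0

(5/23) = -1 → non-residue.
(10/23) = -1 → non-residue.
(17/23) = -1 → non-residue.
(19/23) = -1 → non-residue.
Total quadratic residues among the 4: 0.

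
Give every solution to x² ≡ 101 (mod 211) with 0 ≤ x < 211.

34, 177

Since 211 ≡ 3 (mod 4), a square root of 101 is 101^((211+1)/4) = 101^53 mod 211.
Repeated squaring: 101^2≡73, 101^4≡54, 101^8≡173, 101^16≡178, 101^32≡34 (mod 211).
101^53 = 101^(32+16+4+1) ≡ 34 (mod 211).
Check: 34² = 1156 ≡ 101 (mod 211). The two roots are 34 and 177.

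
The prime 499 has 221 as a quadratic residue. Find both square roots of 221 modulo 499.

101, 398

Since 499 ≡ 3 (mod 4), a square root of 221 is 221^((499+1)/4) = 221^125 mod 499.
Repeated squaring: 221^2≡438, 221^4≡228, 221^8≡88, 221^16≡259, 221^32≡215, 221^64≡317 (mod 499).
221^125 = 221^(64+32+16+8+4+1) ≡ 101 (mod 499).
Check: 101² = 10201 ≡ 221 (mod 499). The two roots are 101 and 398.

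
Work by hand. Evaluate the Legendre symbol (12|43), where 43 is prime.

Pull out 2^2: since 43 ≡ 3 (mod 8), (2/43) = -1, so (2/43)^2 = +1.
Reciprocity: 3 ≡ 3 and 43 ≡ 3 (mod 4), so (3/43) = −(43/3).
Reduce top mod 3: now compute (1/3).
Reached (1/3) = 1. Collecting the sign flips along the way, the symbol is -1.

-1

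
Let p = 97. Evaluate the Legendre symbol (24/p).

1

Euler's criterion: (24/97) ≡ 24^48 (mod 97).
24^2 ≡ 91 (mod 97)
24^4 ≡ 36 (mod 97)
24^8 ≡ 35 (mod 97)
24^16 ≡ 61 (mod 97)
24^32 ≡ 35 (mod 97)
24^48 = 24^(32+16) ≡ 1 (mod 97).
Result is 1, so (24/97) = 1.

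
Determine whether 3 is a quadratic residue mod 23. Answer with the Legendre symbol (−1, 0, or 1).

Euler's criterion: (3/23) ≡ 3^11 (mod 23).
3^2 ≡ 9 (mod 23)
3^4 ≡ 12 (mod 23)
3^8 ≡ 6 (mod 23)
3^11 = 3^(8+2+1) ≡ 1 (mod 23).
Result is 1, so (3/23) = 1.

1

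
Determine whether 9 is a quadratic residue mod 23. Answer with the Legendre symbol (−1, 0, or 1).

Reciprocity: 9 ≡ 1 and 23 ≡ 3 (mod 4), so (9/23) = +(23/9).
Reduce top mod 9: now compute (5/9).
Reciprocity: 5 ≡ 1 and 9 ≡ 1 (mod 4), so (5/9) = +(9/5).
Reduce top mod 5: now compute (4/5).
Pull out 2^2: since 5 ≡ 5 (mod 8), (2/5) = -1, so (2/5)^2 = +1.
Reached (1/5) = 1. Collecting the sign flips along the way, the symbol is +1.

1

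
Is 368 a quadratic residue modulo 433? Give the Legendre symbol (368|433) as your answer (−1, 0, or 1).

Euler's criterion: (368/433) ≡ 368^216 (mod 433).
368^2 ≡ 328 (mod 433)
368^4 ≡ 200 (mod 433)
368^8 ≡ 164 (mod 433)
368^16 ≡ 50 (mod 433)
368^32 ≡ 335 (mod 433)
368^64 ≡ 78 (mod 433)
368^128 ≡ 22 (mod 433)
368^216 = 368^(128+64+16+8) ≡ 432 (mod 433).
Result is 432 ≡ −1, so (368/433) = −1.

-1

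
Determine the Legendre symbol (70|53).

1

Euler's criterion: (70/53) ≡ 17^26 (mod 53).
17^2 ≡ 24 (mod 53)
17^4 ≡ 46 (mod 53)
17^8 ≡ 49 (mod 53)
17^16 ≡ 16 (mod 53)
17^26 = 17^(16+8+2) ≡ 1 (mod 53).
Result is 1, so (70/53) = 1.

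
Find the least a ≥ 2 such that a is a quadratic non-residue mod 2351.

13

(2/2351) = +1, so 2 is a residue.
(3/2351) = +1, so 3 is a residue.
(4/2351) = +1, so 4 is a residue.
(5/2351) = +1, so 5 is a residue.
(6/2351) = +1, so 6 is a residue.
(7/2351) = +1, so 7 is a residue.
(8/2351) = +1, so 8 is a residue.
(9/2351) = +1, so 9 is a residue.
(10/2351) = +1, so 10 is a residue.
(11/2351) = +1, so 11 is a residue.
(12/2351) = +1, so 12 is a residue.
(13/2351) = −1, so 13 is the smallest positive non-residue mod 2351.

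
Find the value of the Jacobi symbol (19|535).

Reciprocity: 19 ≡ 3 and 535 ≡ 3 (mod 4), so (19/535) = −(535/19).
Reduce top mod 19: now compute (3/19).
Reciprocity: 3 ≡ 3 and 19 ≡ 3 (mod 4), so (3/19) = −(19/3).
Reduce top mod 3: now compute (1/3).
Reached (1/3) = 1. Collecting the sign flips along the way, the symbol is +1.

1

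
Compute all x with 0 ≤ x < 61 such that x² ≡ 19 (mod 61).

61 ≡ 1 (mod 4), so we find a root by search.
Trying successive values, 18² = 324 ≡ 19 (mod 61). The other root is 61 − 18 = 43.

18, 43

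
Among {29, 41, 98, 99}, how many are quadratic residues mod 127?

3

(29/127) = -1 → non-residue.
(41/127) = +1 → QR.
(98/127) = +1 → QR.
(99/127) = +1 → QR.
Total quadratic residues among the 4: 3.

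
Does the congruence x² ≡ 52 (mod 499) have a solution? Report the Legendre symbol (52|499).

-1

Euler's criterion: (52/499) ≡ 52^249 (mod 499).
52^2 ≡ 209 (mod 499)
52^4 ≡ 268 (mod 499)
52^8 ≡ 467 (mod 499)
52^16 ≡ 26 (mod 499)
52^32 ≡ 177 (mod 499)
52^64 ≡ 391 (mod 499)
52^128 ≡ 187 (mod 499)
52^249 = 52^(128+64+32+16+8+1) ≡ 498 (mod 499).
Result is 498 ≡ −1, so (52/499) = −1.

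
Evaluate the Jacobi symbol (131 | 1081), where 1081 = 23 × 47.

Reciprocity: 131 ≡ 3 and 1081 ≡ 1 (mod 4), so (131/1081) = +(1081/131).
Reduce top mod 131: now compute (33/131).
Reciprocity: 33 ≡ 1 and 131 ≡ 3 (mod 4), so (33/131) = +(131/33).
Reduce top mod 33: now compute (32/33).
Pull out 2^5: since 33 ≡ 1 (mod 8), (2/33) = +1, so (2/33)^5 = +1.
Reached (1/33) = 1. Collecting the sign flips along the way, the symbol is +1.

1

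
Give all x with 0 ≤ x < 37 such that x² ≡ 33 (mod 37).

37 ≡ 1 (mod 4), so we find a root by search.
Trying successive values, 12² = 144 ≡ 33 (mod 37). The other root is 37 − 12 = 25.

12, 25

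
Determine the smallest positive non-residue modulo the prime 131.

2

(2/131) = −1, so 2 is the smallest positive non-residue mod 131.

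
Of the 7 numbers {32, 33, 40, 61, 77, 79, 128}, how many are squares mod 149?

2

(32/149) = -1 → non-residue.
(33/149) = +1 → QR.
(40/149) = -1 → non-residue.
(61/149) = +1 → QR.
(77/149) = -1 → non-residue.
(79/149) = -1 → non-residue.
(128/149) = -1 → non-residue.
Total quadratic residues among the 7: 2.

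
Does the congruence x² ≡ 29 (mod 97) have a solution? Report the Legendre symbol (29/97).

Reciprocity: 29 ≡ 1 and 97 ≡ 1 (mod 4), so (29/97) = +(97/29).
Reduce top mod 29: now compute (10/29).
Pull out 2: since 29 ≡ 5 (mod 8), (2/29) = -1.
Reciprocity: 5 ≡ 1 and 29 ≡ 1 (mod 4), so (5/29) = +(29/5).
Reduce top mod 5: now compute (4/5).
Pull out 2^2: since 5 ≡ 5 (mod 8), (2/5) = -1, so (2/5)^2 = +1.
Reached (1/5) = 1. Collecting the sign flips along the way, the symbol is -1.

-1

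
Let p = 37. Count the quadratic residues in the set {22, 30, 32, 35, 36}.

2

(22/37) = -1 → non-residue.
(30/37) = +1 → QR.
(32/37) = -1 → non-residue.
(35/37) = -1 → non-residue.
(36/37) = +1 → QR.
Total quadratic residues among the 5: 2.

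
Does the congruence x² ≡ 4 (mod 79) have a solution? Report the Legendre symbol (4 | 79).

Pull out 2^2: since 79 ≡ 7 (mod 8), (2/79) = +1, so (2/79)^2 = +1.
Reached (1/79) = 1. Collecting the sign flips along the way, the symbol is +1.

1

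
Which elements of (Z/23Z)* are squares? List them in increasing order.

1, 2, 3, 4, 6, 8, 9, 12, 13, 16, 18

Square k = 1,…,11 (k and 23−k give the same square):
1²=1, 2²=4, 3²=9, 4²=16, 5²≡2, 6²≡13, 7²≡3, 8²≡18, 9²≡12, 10²≡8, 11²≡6 (mod 23).
So the quadratic residues mod 23 are {1, 2, 3, 4, 6, 8, 9, 12, 13, 16, 18}.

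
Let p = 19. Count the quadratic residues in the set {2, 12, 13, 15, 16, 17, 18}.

(2/19) = -1 → non-residue.
(12/19) = -1 → non-residue.
(13/19) = -1 → non-residue.
(15/19) = -1 → non-residue.
(16/19) = +1 → QR.
(17/19) = +1 → QR.
(18/19) = -1 → non-residue.
Total quadratic residues among the 7: 2.

2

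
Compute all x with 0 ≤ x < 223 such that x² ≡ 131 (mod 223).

77, 146

Since 223 ≡ 3 (mod 4), a square root of 131 is 131^((223+1)/4) = 131^56 mod 223.
Repeated squaring: 131^2≡213, 131^4≡100, 131^8≡188, 131^16≡110, 131^32≡58 (mod 223).
131^56 = 131^(32+16+8) ≡ 146 (mod 223).
Check: 146² = 21316 ≡ 131 (mod 223). The two roots are 77 and 146.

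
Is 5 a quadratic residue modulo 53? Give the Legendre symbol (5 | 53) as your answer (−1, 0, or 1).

Reciprocity: 5 ≡ 1 and 53 ≡ 1 (mod 4), so (5/53) = +(53/5).
Reduce top mod 5: now compute (3/5).
Reciprocity: 3 ≡ 3 and 5 ≡ 1 (mod 4), so (3/5) = +(5/3).
Reduce top mod 3: now compute (2/3).
Pull out 2: since 3 ≡ 3 (mod 8), (2/3) = -1.
Reached (1/3) = 1. Collecting the sign flips along the way, the symbol is -1.

-1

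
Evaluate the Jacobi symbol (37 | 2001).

Reciprocity: 37 ≡ 1 and 2001 ≡ 1 (mod 4), so (37/2001) = +(2001/37).
Reduce top mod 37: now compute (3/37).
Reciprocity: 3 ≡ 3 and 37 ≡ 1 (mod 4), so (3/37) = +(37/3).
Reduce top mod 3: now compute (1/3).
Reached (1/3) = 1. Collecting the sign flips along the way, the symbol is +1.

1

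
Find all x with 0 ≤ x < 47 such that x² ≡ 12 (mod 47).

Since 47 ≡ 3 (mod 4), a square root of 12 is 12^((47+1)/4) = 12^12 mod 47.
Repeated squaring: 12^2≡3, 12^4≡9, 12^8≡34 (mod 47).
12^12 = 12^(8+4) ≡ 24 (mod 47).
Check: 24² = 576 ≡ 12 (mod 47). The two roots are 23 and 24.

23, 24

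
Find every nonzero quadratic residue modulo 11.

Square k = 1,…,5 (k and 11−k give the same square):
1²=1, 2²=4, 3²=9, 4²≡5, 5²≡3 (mod 11).
So the quadratic residues mod 11 are {1, 3, 4, 5, 9}.

1, 3, 4, 5, 9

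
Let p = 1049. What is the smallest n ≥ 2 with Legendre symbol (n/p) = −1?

(2/1049) = +1, so 2 is a residue.
(3/1049) = −1, so 3 is the smallest positive non-residue mod 1049.

3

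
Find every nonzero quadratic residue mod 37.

Square k = 1,…,18 (k and 37−k give the same square):
1²=1, 2²=4, 3²=9, 4²=16, 5²=25, 6²=36, 7²≡12, 8²≡27, 9²≡7, 10²≡26, 11²≡10, 12²≡33, 13²≡21, 14²≡11, 15²≡3, 16²≡34, 17²≡30, 18²≡28 (mod 37).
So the quadratic residues mod 37 are {1, 3, 4, 7, 9, 10, 11, 12, 16, 21, 25, 26, 27, 28, 30, 33, 34, 36}.

1,3,4,7,9,10,11,12,16,21,25,26,27,28,30,33,34,36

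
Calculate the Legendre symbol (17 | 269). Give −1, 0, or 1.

Reciprocity: 17 ≡ 1 and 269 ≡ 1 (mod 4), so (17/269) = +(269/17).
Reduce top mod 17: now compute (14/17).
Pull out 2: since 17 ≡ 1 (mod 8), (2/17) = +1.
Reciprocity: 7 ≡ 3 and 17 ≡ 1 (mod 4), so (7/17) = +(17/7).
Reduce top mod 7: now compute (3/7).
Reciprocity: 3 ≡ 3 and 7 ≡ 3 (mod 4), so (3/7) = −(7/3).
Reduce top mod 3: now compute (1/3).
Reached (1/3) = 1. Collecting the sign flips along the way, the symbol is -1.

-1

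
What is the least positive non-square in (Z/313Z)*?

(2/313) = +1, so 2 is a residue.
(3/313) = +1, so 3 is a residue.
(4/313) = +1, so 4 is a residue.
(5/313) = −1, so 5 is the smallest positive non-residue mod 313.

5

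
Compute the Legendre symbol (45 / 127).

Reciprocity: 45 ≡ 1 and 127 ≡ 3 (mod 4), so (45/127) = +(127/45).
Reduce top mod 45: now compute (37/45).
Reciprocity: 37 ≡ 1 and 45 ≡ 1 (mod 4), so (37/45) = +(45/37).
Reduce top mod 37: now compute (8/37).
Pull out 2^3: since 37 ≡ 5 (mod 8), (2/37) = -1, so (2/37)^3 = -1.
Reached (1/37) = 1. Collecting the sign flips along the way, the symbol is -1.

-1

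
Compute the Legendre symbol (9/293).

1

Reciprocity: 9 ≡ 1 and 293 ≡ 1 (mod 4), so (9/293) = +(293/9).
Reduce top mod 9: now compute (5/9).
Reciprocity: 5 ≡ 1 and 9 ≡ 1 (mod 4), so (5/9) = +(9/5).
Reduce top mod 5: now compute (4/5).
Pull out 2^2: since 5 ≡ 5 (mod 8), (2/5) = -1, so (2/5)^2 = +1.
Reached (1/5) = 1. Collecting the sign flips along the way, the symbol is +1.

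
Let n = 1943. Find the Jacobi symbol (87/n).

Reciprocity: 87 ≡ 3 and 1943 ≡ 3 (mod 4), so (87/1943) = −(1943/87).
Reduce top mod 87: now compute (29/87).
Reciprocity: 29 ≡ 1 and 87 ≡ 3 (mod 4), so (29/87) = +(87/29).
Reduce top mod 29: now compute (0/29).
Top reduces to 0: gcd > 1, so the symbol is 0.

0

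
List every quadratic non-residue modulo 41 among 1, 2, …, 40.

3, 6, 7, 11, 12, 13, 14, 15, 17, 19, 22, 24, 26, 27, 28, 29, 30, 34, 35, 38

Square k = 1,…,20 (k and 41−k give the same square):
1²=1, 2²=4, 3²=9, 4²=16, 5²=25, 6²=36, 7²≡8, 8²≡23, 9²≡40, 10²≡18, 11²≡39, 12²≡21, 13²≡5, 14²≡32, 15²≡20, 16²≡10, 17²≡2, 18²≡37, 19²≡33, 20²≡31 (mod 41).
The residues are {1, 2, 4, 5, 8, 9, 10, 16, 18, 20, 21, 23, 25, 31, 32, 33, 36, 37, 39, 40}; the non-residues are the remaining 20 nonzero classes.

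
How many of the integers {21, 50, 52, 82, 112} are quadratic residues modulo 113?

4

(21/113) = -1 → non-residue.
(50/113) = +1 → QR.
(52/113) = +1 → QR.
(82/113) = +1 → QR.
(112/113) = +1 → QR.
Total quadratic residues among the 5: 4.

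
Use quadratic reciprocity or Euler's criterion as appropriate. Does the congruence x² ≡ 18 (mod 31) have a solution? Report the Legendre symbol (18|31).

Pull out 2: since 31 ≡ 7 (mod 8), (2/31) = +1.
Reciprocity: 9 ≡ 1 and 31 ≡ 3 (mod 4), so (9/31) = +(31/9).
Reduce top mod 9: now compute (4/9).
Pull out 2^2: since 9 ≡ 1 (mod 8), (2/9) = +1, so (2/9)^2 = +1.
Reached (1/9) = 1. Collecting the sign flips along the way, the symbol is +1.

1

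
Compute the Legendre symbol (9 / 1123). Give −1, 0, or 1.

Euler's criterion: (9/1123) ≡ 9^561 (mod 1123).
9^2 ≡ 81 (mod 1123)
9^4 ≡ 946 (mod 1123)
9^8 ≡ 1008 (mod 1123)
9^16 ≡ 872 (mod 1123)
9^32 ≡ 113 (mod 1123)
9^64 ≡ 416 (mod 1123)
9^128 ≡ 114 (mod 1123)
9^256 ≡ 643 (mod 1123)
9^512 ≡ 185 (mod 1123)
9^561 = 9^(512+32+16+1) ≡ 1 (mod 1123).
Result is 1, so (9/1123) = 1.

1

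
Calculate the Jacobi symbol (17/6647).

Reciprocity: 17 ≡ 1 and 6647 ≡ 3 (mod 4), so (17/6647) = +(6647/17).
Reduce top mod 17: now compute (0/17).
Top reduces to 0: gcd > 1, so the symbol is 0.

0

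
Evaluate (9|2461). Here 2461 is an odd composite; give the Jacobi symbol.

Reciprocity: 9 ≡ 1 and 2461 ≡ 1 (mod 4), so (9/2461) = +(2461/9).
Reduce top mod 9: now compute (4/9).
Pull out 2^2: since 9 ≡ 1 (mod 8), (2/9) = +1, so (2/9)^2 = +1.
Reached (1/9) = 1. Collecting the sign flips along the way, the symbol is +1.

1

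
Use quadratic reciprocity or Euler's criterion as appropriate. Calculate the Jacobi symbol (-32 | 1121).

1

First reduce: -32 ≡ 1089 (mod 1121).
Reciprocity: 1089 ≡ 1 and 1121 ≡ 1 (mod 4), so (1089/1121) = +(1121/1089).
Reduce top mod 1089: now compute (32/1089).
Pull out 2^5: since 1089 ≡ 1 (mod 8), (2/1089) = +1, so (2/1089)^5 = +1.
Reached (1/1089) = 1. Collecting the sign flips along the way, the symbol is +1.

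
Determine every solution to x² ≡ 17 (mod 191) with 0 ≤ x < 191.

Since 191 ≡ 3 (mod 4), a square root of 17 is 17^((191+1)/4) = 17^48 mod 191.
Repeated squaring: 17^2≡98, 17^4≡54, 17^8≡51, 17^16≡118, 17^32≡172 (mod 191).
17^48 = 17^(32+16) ≡ 50 (mod 191).
Check: 50² = 2500 ≡ 17 (mod 191). The two roots are 50 and 141.

50, 141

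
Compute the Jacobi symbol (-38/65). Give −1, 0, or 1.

First reduce: -38 ≡ 27 (mod 65).
Reciprocity: 27 ≡ 3 and 65 ≡ 1 (mod 4), so (27/65) = +(65/27).
Reduce top mod 27: now compute (11/27).
Reciprocity: 11 ≡ 3 and 27 ≡ 3 (mod 4), so (11/27) = −(27/11).
Reduce top mod 11: now compute (5/11).
Reciprocity: 5 ≡ 1 and 11 ≡ 3 (mod 4), so (5/11) = +(11/5).
Reduce top mod 5: now compute (1/5).
Reached (1/5) = 1. Collecting the sign flips along the way, the symbol is -1.

-1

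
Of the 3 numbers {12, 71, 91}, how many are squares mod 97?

2

(12/97) = +1 → QR.
(71/97) = -1 → non-residue.
(91/97) = +1 → QR.
Total quadratic residues among the 3: 2.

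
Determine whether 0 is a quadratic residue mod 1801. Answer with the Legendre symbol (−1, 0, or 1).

Top reduces to 0: gcd > 1, so the symbol is 0.

0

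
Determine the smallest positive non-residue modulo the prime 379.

(2/379) = −1, so 2 is the smallest positive non-residue mod 379.

2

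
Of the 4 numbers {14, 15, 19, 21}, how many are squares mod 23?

(14/23) = -1 → non-residue.
(15/23) = -1 → non-residue.
(19/23) = -1 → non-residue.
(21/23) = -1 → non-residue.
Total quadratic residues among the 4: 0.

0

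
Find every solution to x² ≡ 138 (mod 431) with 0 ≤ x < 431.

Since 431 ≡ 3 (mod 4), a square root of 138 is 138^((431+1)/4) = 138^108 mod 431.
Repeated squaring: 138^2≡80, 138^4≡366, 138^8≡346, 138^16≡329, 138^32≡60, 138^64≡152 (mod 431).
138^108 = 138^(64+32+8+4) ≡ 221 (mod 431).
Check: 221² = 48841 ≡ 138 (mod 431). The two roots are 210 and 221.

210, 221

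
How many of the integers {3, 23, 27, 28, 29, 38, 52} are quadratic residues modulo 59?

4

(3/59) = +1 → QR.
(23/59) = -1 → non-residue.
(27/59) = +1 → QR.
(28/59) = +1 → QR.
(29/59) = +1 → QR.
(38/59) = -1 → non-residue.
(52/59) = -1 → non-residue.
Total quadratic residues among the 7: 4.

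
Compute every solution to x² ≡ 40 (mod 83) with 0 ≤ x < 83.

17, 66

Since 83 ≡ 3 (mod 4), a square root of 40 is 40^((83+1)/4) = 40^21 mod 83.
Repeated squaring: 40^2≡23, 40^4≡31, 40^8≡48, 40^16≡63 (mod 83).
40^21 = 40^(16+4+1) ≡ 17 (mod 83).
Check: 17² = 289 ≡ 40 (mod 83). The two roots are 17 and 66.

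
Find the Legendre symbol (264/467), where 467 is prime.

1

Euler's criterion: (264/467) ≡ 264^233 (mod 467).
264^2 ≡ 113 (mod 467)
264^4 ≡ 160 (mod 467)
264^8 ≡ 382 (mod 467)
264^16 ≡ 220 (mod 467)
264^32 ≡ 299 (mod 467)
264^64 ≡ 204 (mod 467)
264^128 ≡ 53 (mod 467)
264^233 = 264^(128+64+32+8+1) ≡ 1 (mod 467).
Result is 1, so (264/467) = 1.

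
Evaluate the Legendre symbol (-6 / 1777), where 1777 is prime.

First reduce: -6 ≡ 1771 (mod 1777).
Reciprocity: 1771 ≡ 3 and 1777 ≡ 1 (mod 4), so (1771/1777) = +(1777/1771).
Reduce top mod 1771: now compute (6/1771).
Pull out 2: since 1771 ≡ 3 (mod 8), (2/1771) = -1.
Reciprocity: 3 ≡ 3 and 1771 ≡ 3 (mod 4), so (3/1771) = −(1771/3).
Reduce top mod 3: now compute (1/3).
Reached (1/3) = 1. Collecting the sign flips along the way, the symbol is +1.

1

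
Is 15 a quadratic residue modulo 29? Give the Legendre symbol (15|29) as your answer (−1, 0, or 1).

-1

Euler's criterion: (15/29) ≡ 15^14 (mod 29).
15^2 ≡ 22 (mod 29)
15^4 ≡ 20 (mod 29)
15^8 ≡ 23 (mod 29)
15^14 = 15^(8+4+2) ≡ 28 (mod 29).
Result is 28 ≡ −1, so (15/29) = −1.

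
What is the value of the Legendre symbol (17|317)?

Reciprocity: 17 ≡ 1 and 317 ≡ 1 (mod 4), so (17/317) = +(317/17).
Reduce top mod 17: now compute (11/17).
Reciprocity: 11 ≡ 3 and 17 ≡ 1 (mod 4), so (11/17) = +(17/11).
Reduce top mod 11: now compute (6/11).
Pull out 2: since 11 ≡ 3 (mod 8), (2/11) = -1.
Reciprocity: 3 ≡ 3 and 11 ≡ 3 (mod 4), so (3/11) = −(11/3).
Reduce top mod 3: now compute (2/3).
Pull out 2: since 3 ≡ 3 (mod 8), (2/3) = -1.
Reached (1/3) = 1. Collecting the sign flips along the way, the symbol is -1.

-1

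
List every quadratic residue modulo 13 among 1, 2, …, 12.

1,3,4,9,10,12

Square k = 1,…,6 (k and 13−k give the same square):
1²=1, 2²=4, 3²=9, 4²≡3, 5²≡12, 6²≡10 (mod 13).
So the quadratic residues mod 13 are {1, 3, 4, 9, 10, 12}.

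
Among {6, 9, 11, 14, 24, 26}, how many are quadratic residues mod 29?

(6/29) = +1 → QR.
(9/29) = +1 → QR.
(11/29) = -1 → non-residue.
(14/29) = -1 → non-residue.
(24/29) = +1 → QR.
(26/29) = -1 → non-residue.
Total quadratic residues among the 6: 3.

3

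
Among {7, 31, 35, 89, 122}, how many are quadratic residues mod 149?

3

(7/149) = +1 → QR.
(31/149) = +1 → QR.
(35/149) = +1 → QR.
(89/149) = -1 → non-residue.
(122/149) = -1 → non-residue.
Total quadratic residues among the 5: 3.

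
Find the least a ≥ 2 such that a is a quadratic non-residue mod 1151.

(2/1151) = +1, so 2 is a residue.
(3/1151) = +1, so 3 is a residue.
(4/1151) = +1, so 4 is a residue.
(5/1151) = +1, so 5 is a residue.
(6/1151) = +1, so 6 is a residue.
(7/1151) = +1, so 7 is a residue.
(8/1151) = +1, so 8 is a residue.
(9/1151) = +1, so 9 is a residue.
(10/1151) = +1, so 10 is a residue.
(11/1151) = +1, so 11 is a residue.
(12/1151) = +1, so 12 is a residue.
(13/1151) = −1, so 13 is the smallest positive non-residue mod 1151.

13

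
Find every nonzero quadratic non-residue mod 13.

2,5,6,7,8,11

Square k = 1,…,6 (k and 13−k give the same square):
1²=1, 2²=4, 3²=9, 4²≡3, 5²≡12, 6²≡10 (mod 13).
The residues are {1, 3, 4, 9, 10, 12}; the non-residues are the remaining 6 nonzero classes.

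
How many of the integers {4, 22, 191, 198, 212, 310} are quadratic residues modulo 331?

(4/331) = +1 → QR.
(22/331) = +1 → QR.
(191/331) = +1 → QR.
(198/331) = +1 → QR.
(212/331) = +1 → QR.
(310/331) = -1 → non-residue.
Total quadratic residues among the 6: 5.

5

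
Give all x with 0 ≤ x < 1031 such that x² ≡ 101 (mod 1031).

Since 1031 ≡ 3 (mod 4), a square root of 101 is 101^((1031+1)/4) = 101^258 mod 1031.
Repeated squaring: 101^2≡922, 101^4≡540, 101^8≡858, 101^16≡30, 101^32≡900, 101^64≡665, 101^128≡957, 101^256≡321 (mod 1031).
101^258 = 101^(256+2) ≡ 65 (mod 1031).
Check: 65² = 4225 ≡ 101 (mod 1031). The two roots are 65 and 966.

65, 966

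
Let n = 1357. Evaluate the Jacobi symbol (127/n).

1

Reciprocity: 127 ≡ 3 and 1357 ≡ 1 (mod 4), so (127/1357) = +(1357/127).
Reduce top mod 127: now compute (87/127).
Reciprocity: 87 ≡ 3 and 127 ≡ 3 (mod 4), so (87/127) = −(127/87).
Reduce top mod 87: now compute (40/87).
Pull out 2^3: since 87 ≡ 7 (mod 8), (2/87) = +1, so (2/87)^3 = +1.
Reciprocity: 5 ≡ 1 and 87 ≡ 3 (mod 4), so (5/87) = +(87/5).
Reduce top mod 5: now compute (2/5).
Pull out 2: since 5 ≡ 5 (mod 8), (2/5) = -1.
Reached (1/5) = 1. Collecting the sign flips along the way, the symbol is +1.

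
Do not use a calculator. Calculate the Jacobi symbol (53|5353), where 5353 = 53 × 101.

0

Reciprocity: 53 ≡ 1 and 5353 ≡ 1 (mod 4), so (53/5353) = +(5353/53).
Reduce top mod 53: now compute (0/53).
Top reduces to 0: gcd > 1, so the symbol is 0.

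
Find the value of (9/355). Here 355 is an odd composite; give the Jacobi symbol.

1

Reciprocity: 9 ≡ 1 and 355 ≡ 3 (mod 4), so (9/355) = +(355/9).
Reduce top mod 9: now compute (4/9).
Pull out 2^2: since 9 ≡ 1 (mod 8), (2/9) = +1, so (2/9)^2 = +1.
Reached (1/9) = 1. Collecting the sign flips along the way, the symbol is +1.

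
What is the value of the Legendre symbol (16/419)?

Pull out 2^4: since 419 ≡ 3 (mod 8), (2/419) = -1, so (2/419)^4 = +1.
Reached (1/419) = 1. Collecting the sign flips along the way, the symbol is +1.

1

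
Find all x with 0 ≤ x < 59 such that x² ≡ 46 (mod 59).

Since 59 ≡ 3 (mod 4), a square root of 46 is 46^((59+1)/4) = 46^15 mod 59.
Repeated squaring: 46^2≡51, 46^4≡5, 46^8≡25 (mod 59).
46^15 = 46^(8+4+2+1) ≡ 20 (mod 59).
Check: 20² = 400 ≡ 46 (mod 59). The two roots are 20 and 39.

20, 39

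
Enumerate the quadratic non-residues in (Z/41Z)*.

3,6,7,11,12,13,14,15,17,19,22,24,26,27,28,29,30,34,35,38

Square k = 1,…,20 (k and 41−k give the same square):
1²=1, 2²=4, 3²=9, 4²=16, 5²=25, 6²=36, 7²≡8, 8²≡23, 9²≡40, 10²≡18, 11²≡39, 12²≡21, 13²≡5, 14²≡32, 15²≡20, 16²≡10, 17²≡2, 18²≡37, 19²≡33, 20²≡31 (mod 41).
The residues are {1, 2, 4, 5, 8, 9, 10, 16, 18, 20, 21, 23, 25, 31, 32, 33, 36, 37, 39, 40}; the non-residues are the remaining 20 nonzero classes.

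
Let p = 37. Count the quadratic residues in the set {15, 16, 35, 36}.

2

(15/37) = -1 → non-residue.
(16/37) = +1 → QR.
(35/37) = -1 → non-residue.
(36/37) = +1 → QR.
Total quadratic residues among the 4: 2.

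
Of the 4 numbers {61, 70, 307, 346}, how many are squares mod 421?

(61/421) = -1 → non-residue.
(70/421) = -1 → non-residue.
(307/421) = +1 → QR.
(346/421) = +1 → QR.
Total quadratic residues among the 4: 2.

2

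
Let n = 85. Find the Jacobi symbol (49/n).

Reciprocity: 49 ≡ 1 and 85 ≡ 1 (mod 4), so (49/85) = +(85/49).
Reduce top mod 49: now compute (36/49).
Pull out 2^2: since 49 ≡ 1 (mod 8), (2/49) = +1, so (2/49)^2 = +1.
Reciprocity: 9 ≡ 1 and 49 ≡ 1 (mod 4), so (9/49) = +(49/9).
Reduce top mod 9: now compute (4/9).
Pull out 2^2: since 9 ≡ 1 (mod 8), (2/9) = +1, so (2/9)^2 = +1.
Reached (1/9) = 1. Collecting the sign flips along the way, the symbol is +1.

1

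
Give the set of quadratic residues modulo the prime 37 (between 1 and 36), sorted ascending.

Square k = 1,…,18 (k and 37−k give the same square):
1²=1, 2²=4, 3²=9, 4²=16, 5²=25, 6²=36, 7²≡12, 8²≡27, 9²≡7, 10²≡26, 11²≡10, 12²≡33, 13²≡21, 14²≡11, 15²≡3, 16²≡34, 17²≡30, 18²≡28 (mod 37).
So the quadratic residues mod 37 are {1, 3, 4, 7, 9, 10, 11, 12, 16, 21, 25, 26, 27, 28, 30, 33, 34, 36}.

1, 3, 4, 7, 9, 10, 11, 12, 16, 21, 25, 26, 27, 28, 30, 33, 34, 36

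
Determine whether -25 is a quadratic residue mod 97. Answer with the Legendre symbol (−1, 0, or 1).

First reduce: -25 ≡ 72 (mod 97).
Pull out 2^3: since 97 ≡ 1 (mod 8), (2/97) = +1, so (2/97)^3 = +1.
Reciprocity: 9 ≡ 1 and 97 ≡ 1 (mod 4), so (9/97) = +(97/9).
Reduce top mod 9: now compute (7/9).
Reciprocity: 7 ≡ 3 and 9 ≡ 1 (mod 4), so (7/9) = +(9/7).
Reduce top mod 7: now compute (2/7).
Pull out 2: since 7 ≡ 7 (mod 8), (2/7) = +1.
Reached (1/7) = 1. Collecting the sign flips along the way, the symbol is +1.

1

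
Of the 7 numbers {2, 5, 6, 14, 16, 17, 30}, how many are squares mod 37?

2

(2/37) = -1 → non-residue.
(5/37) = -1 → non-residue.
(6/37) = -1 → non-residue.
(14/37) = -1 → non-residue.
(16/37) = +1 → QR.
(17/37) = -1 → non-residue.
(30/37) = +1 → QR.
Total quadratic residues among the 7: 2.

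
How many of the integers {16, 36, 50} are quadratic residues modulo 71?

(16/71) = +1 → QR.
(36/71) = +1 → QR.
(50/71) = +1 → QR.
Total quadratic residues among the 3: 3.

3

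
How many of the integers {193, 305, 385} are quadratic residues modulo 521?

(193/521) = -1 → non-residue.
(305/521) = -1 → non-residue.
(385/521) = -1 → non-residue.
Total quadratic residues among the 3: 0.

0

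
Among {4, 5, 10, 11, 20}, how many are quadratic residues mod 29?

3

(4/29) = +1 → QR.
(5/29) = +1 → QR.
(10/29) = -1 → non-residue.
(11/29) = -1 → non-residue.
(20/29) = +1 → QR.
Total quadratic residues among the 5: 3.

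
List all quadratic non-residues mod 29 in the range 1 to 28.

Square k = 1,…,14 (k and 29−k give the same square):
1²=1, 2²=4, 3²=9, 4²=16, 5²=25, 6²≡7, 7²≡20, 8²≡6, 9²≡23, 10²≡13, 11²≡5, 12²≡28, 13²≡24, 14²≡22 (mod 29).
The residues are {1, 4, 5, 6, 7, 9, 13, 16, 20, 22, 23, 24, 25, 28}; the non-residues are the remaining 14 nonzero classes.

2, 3, 8, 10, 11, 12, 14, 15, 17, 18, 19, 21, 26, 27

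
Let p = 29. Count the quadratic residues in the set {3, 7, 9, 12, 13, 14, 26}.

3

(3/29) = -1 → non-residue.
(7/29) = +1 → QR.
(9/29) = +1 → QR.
(12/29) = -1 → non-residue.
(13/29) = +1 → QR.
(14/29) = -1 → non-residue.
(26/29) = -1 → non-residue.
Total quadratic residues among the 7: 3.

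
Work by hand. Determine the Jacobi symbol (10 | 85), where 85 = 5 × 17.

Pull out 2: since 85 ≡ 5 (mod 8), (2/85) = -1.
Reciprocity: 5 ≡ 1 and 85 ≡ 1 (mod 4), so (5/85) = +(85/5).
Reduce top mod 5: now compute (0/5).
Top reduces to 0: gcd > 1, so the symbol is 0.

0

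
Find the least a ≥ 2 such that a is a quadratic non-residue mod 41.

(2/41) = +1, so 2 is a residue.
(3/41) = −1, so 3 is the smallest positive non-residue mod 41.

3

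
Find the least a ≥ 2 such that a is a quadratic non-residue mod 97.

5

(2/97) = +1, so 2 is a residue.
(3/97) = +1, so 3 is a residue.
(4/97) = +1, so 4 is a residue.
(5/97) = −1, so 5 is the smallest positive non-residue mod 97.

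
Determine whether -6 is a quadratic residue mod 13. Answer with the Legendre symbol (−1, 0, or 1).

-1

First reduce: -6 ≡ 7 (mod 13).
Reciprocity: 7 ≡ 3 and 13 ≡ 1 (mod 4), so (7/13) = +(13/7).
Reduce top mod 7: now compute (6/7).
Pull out 2: since 7 ≡ 7 (mod 8), (2/7) = +1.
Reciprocity: 3 ≡ 3 and 7 ≡ 3 (mod 4), so (3/7) = −(7/3).
Reduce top mod 3: now compute (1/3).
Reached (1/3) = 1. Collecting the sign flips along the way, the symbol is -1.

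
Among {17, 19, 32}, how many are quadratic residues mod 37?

0

(17/37) = -1 → non-residue.
(19/37) = -1 → non-residue.
(32/37) = -1 → non-residue.
Total quadratic residues among the 3: 0.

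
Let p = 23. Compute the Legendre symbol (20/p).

Euler's criterion: (20/23) ≡ 20^11 (mod 23).
20^2 ≡ 9 (mod 23)
20^4 ≡ 12 (mod 23)
20^8 ≡ 6 (mod 23)
20^11 = 20^(8+2+1) ≡ 22 (mod 23).
Result is 22 ≡ −1, so (20/23) = −1.

-1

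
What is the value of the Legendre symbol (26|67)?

1

Pull out 2: since 67 ≡ 3 (mod 8), (2/67) = -1.
Reciprocity: 13 ≡ 1 and 67 ≡ 3 (mod 4), so (13/67) = +(67/13).
Reduce top mod 13: now compute (2/13).
Pull out 2: since 13 ≡ 5 (mod 8), (2/13) = -1.
Reached (1/13) = 1. Collecting the sign flips along the way, the symbol is +1.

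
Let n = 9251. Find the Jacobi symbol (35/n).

-1

Reciprocity: 35 ≡ 3 and 9251 ≡ 3 (mod 4), so (35/9251) = −(9251/35).
Reduce top mod 35: now compute (11/35).
Reciprocity: 11 ≡ 3 and 35 ≡ 3 (mod 4), so (11/35) = −(35/11).
Reduce top mod 11: now compute (2/11).
Pull out 2: since 11 ≡ 3 (mod 8), (2/11) = -1.
Reached (1/11) = 1. Collecting the sign flips along the way, the symbol is -1.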